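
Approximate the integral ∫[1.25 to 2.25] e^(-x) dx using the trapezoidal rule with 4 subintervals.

f(x) = e^(-x)
a = 1.25, b = 2.25, n = 4
h = (b - a)/n = 0.250000

Trapezoidal rule: (h/2)[f(x₀) + 2f(x₁) + 2f(x₂) + ... + f(xₙ)]

x_0 = 1.2500, f(x_0) = 0.286505, coefficient = 1
x_1 = 1.5000, f(x_1) = 0.223130, coefficient = 2
x_2 = 1.7500, f(x_2) = 0.173774, coefficient = 2
x_3 = 2.0000, f(x_3) = 0.135335, coefficient = 2
x_4 = 2.2500, f(x_4) = 0.105399, coefficient = 1

I ≈ (0.250000/2) × 1.456383 = 0.182048
Exact value: 0.181106
Error: 0.000942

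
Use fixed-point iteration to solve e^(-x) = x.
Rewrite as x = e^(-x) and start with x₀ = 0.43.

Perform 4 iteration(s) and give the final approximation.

Equation: e^(-x) = x
Fixed-point form: x = e^(-x)
x₀ = 0.43

x_1 = g(0.430000) = 0.650509
x_2 = g(0.650509) = 0.521780
x_3 = g(0.521780) = 0.593463
x_4 = g(0.593463) = 0.552411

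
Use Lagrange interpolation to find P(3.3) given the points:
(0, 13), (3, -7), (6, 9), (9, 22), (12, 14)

Lagrange interpolation formula:
P(x) = Σ yᵢ × Lᵢ(x)
where Lᵢ(x) = Π_{j≠i} (x - xⱼ)/(xᵢ - xⱼ)

L_0(3.3) = (3.3 - 3)/(0 - 3) × (3.3 - 6)/(0 - 6) × (3.3 - 9)/(0 - 9) × (3.3 - 12)/(0 - 12) = -0.020662
L_1(3.3) = (3.3 - 0)/(3 - 0) × (3.3 - 6)/(3 - 6) × (3.3 - 9)/(3 - 9) × (3.3 - 12)/(3 - 12) = 0.909150
L_2(3.3) = (3.3 - 0)/(6 - 0) × (3.3 - 3)/(6 - 3) × (3.3 - 9)/(6 - 9) × (3.3 - 12)/(6 - 12) = 0.151525
L_3(3.3) = (3.3 - 0)/(9 - 0) × (3.3 - 3)/(9 - 3) × (3.3 - 6)/(9 - 6) × (3.3 - 12)/(9 - 12) = -0.047850
L_4(3.3) = (3.3 - 0)/(12 - 0) × (3.3 - 3)/(12 - 3) × (3.3 - 6)/(12 - 6) × (3.3 - 9)/(12 - 9) = 0.007837

P(3.3) = 13×L_0(3.3) + (-7)×L_1(3.3) + 9×L_2(3.3) + 22×L_3(3.3) + 14×L_4(3.3)
P(3.3) = -6.211912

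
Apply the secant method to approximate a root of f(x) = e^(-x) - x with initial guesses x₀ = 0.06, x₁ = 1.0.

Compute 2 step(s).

f(x) = e^(-x) - x
x₀ = 0.06, x₁ = 1.0

Secant formula: x_{n+1} = x_n - f(x_n)(x_n - x_{n-1})/(f(x_n) - f(x_{n-1}))

Iteration 1:
  f(0.060000) = 0.881765
  f(1.000000) = -0.632121
  x_2 = 1.000000 - (-0.632121)×(1.000000 - 0.060000)/(-0.632121 - 0.881765)
       = 0.607504
Iteration 2:
  f(1.000000) = -0.632121
  f(0.607504) = -0.062796
  x_3 = 0.607504 - (-0.062796)×(0.607504 - 1.000000)/(-0.062796 - (-0.632121))
       = 0.564213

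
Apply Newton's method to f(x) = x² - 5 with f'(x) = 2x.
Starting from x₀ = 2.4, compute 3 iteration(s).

f(x) = x² - 5
f'(x) = 2x
x₀ = 2.4

Newton-Raphson formula: x_{n+1} = x_n - f(x_n)/f'(x_n)

Iteration 1:
  f(2.400000) = 0.760000
  f'(2.400000) = 4.800000
  x_1 = 2.400000 - 0.760000/4.800000 = 2.241667
Iteration 2:
  f(2.241667) = 0.025069
  f'(2.241667) = 4.483333
  x_2 = 2.241667 - 0.025069/4.483333 = 2.236075
Iteration 3:
  f(2.236075) = 0.000031
  f'(2.236075) = 4.472150
  x_3 = 2.236075 - 0.000031/4.472150 = 2.236068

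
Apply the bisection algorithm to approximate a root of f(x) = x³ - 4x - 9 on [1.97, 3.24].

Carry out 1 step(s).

f(x) = x³ - 4x - 9
Initial interval: [1.97, 3.24]

Iteration 1:
  c_1 = (1.970000 + 3.240000)/2 = 2.605000
  f(c_1) = f(2.605000) = -1.742405
  f(a) × f(c) ≥ 0, new interval: [2.605000, 3.240000]

After 1 iteration(s), the approximation is c_1 = 2.605000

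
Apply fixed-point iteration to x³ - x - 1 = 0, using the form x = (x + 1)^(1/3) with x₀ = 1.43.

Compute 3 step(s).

Equation: x³ - x - 1 = 0
Fixed-point form: x = (x + 1)^(1/3)
x₀ = 1.43

x_1 = g(1.430000) = 1.344421
x_2 = g(1.344421) = 1.328450
x_3 = g(1.328450) = 1.325426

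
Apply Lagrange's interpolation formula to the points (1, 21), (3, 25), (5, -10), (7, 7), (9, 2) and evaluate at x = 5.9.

Lagrange interpolation formula:
P(x) = Σ yᵢ × Lᵢ(x)
where Lᵢ(x) = Π_{j≠i} (x - xⱼ)/(xᵢ - xⱼ)

L_0(5.9) = (5.9 - 3)/(1 - 3) × (5.9 - 5)/(1 - 5) × (5.9 - 7)/(1 - 7) × (5.9 - 9)/(1 - 9) = 0.023177
L_1(5.9) = (5.9 - 1)/(3 - 1) × (5.9 - 5)/(3 - 5) × (5.9 - 7)/(3 - 7) × (5.9 - 9)/(3 - 9) = -0.156647
L_2(5.9) = (5.9 - 1)/(5 - 1) × (5.9 - 3)/(5 - 3) × (5.9 - 7)/(5 - 7) × (5.9 - 9)/(5 - 9) = 0.757127
L_3(5.9) = (5.9 - 1)/(7 - 1) × (5.9 - 3)/(7 - 3) × (5.9 - 5)/(7 - 5) × (5.9 - 9)/(7 - 9) = 0.412978
L_4(5.9) = (5.9 - 1)/(9 - 1) × (5.9 - 3)/(9 - 3) × (5.9 - 5)/(9 - 5) × (5.9 - 7)/(9 - 7) = -0.036635

P(5.9) = 21×L_0(5.9) + 25×L_1(5.9) + (-10)×L_2(5.9) + 7×L_3(5.9) + 2×L_4(5.9)
P(5.9) = -8.183137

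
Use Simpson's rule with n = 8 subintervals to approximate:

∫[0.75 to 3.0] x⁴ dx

f(x) = x⁴
a = 0.75, b = 3.0, n = 8
h = (b - a)/n = 0.281250

Simpson's rule: (h/3)[f(x₀) + 4f(x₁) + 2f(x₂) + ... + f(xₙ)]

x_0 = 0.7500, f(x_0) = 0.316406, coefficient = 1
x_1 = 1.0312, f(x_1) = 1.130982, coefficient = 4
x_2 = 1.3125, f(x_2) = 2.967545, coefficient = 2
x_3 = 1.5938, f(x_3) = 6.451798, coefficient = 4
x_4 = 1.8750, f(x_4) = 12.359619, coefficient = 2
x_5 = 2.1562, f(x_5) = 21.617051, coefficient = 4
x_6 = 2.4375, f(x_6) = 35.300308, coefficient = 2
x_7 = 2.7188, f(x_7) = 54.635774, coefficient = 4
x_8 = 3.0000, f(x_8) = 81.000000, coefficient = 1

I ≈ (0.281250/3) × 517.913773 = 48.554416
Exact value: 48.552539
Error: 0.001877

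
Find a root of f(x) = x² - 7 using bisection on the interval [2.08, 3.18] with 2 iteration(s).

f(x) = x² - 7
Initial interval: [2.08, 3.18]

Iteration 1:
  c_1 = (2.080000 + 3.180000)/2 = 2.630000
  f(c_1) = f(2.630000) = -0.083100
  f(a) × f(c) ≥ 0, new interval: [2.630000, 3.180000]
Iteration 2:
  c_2 = (2.630000 + 3.180000)/2 = 2.905000
  f(c_2) = f(2.905000) = 1.439025
  f(a) × f(c) < 0, new interval: [2.630000, 2.905000]

After 2 iteration(s), the approximation is c_2 = 2.905000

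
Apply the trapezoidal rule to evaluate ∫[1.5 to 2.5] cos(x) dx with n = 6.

f(x) = cos(x)
a = 1.5, b = 2.5, n = 6
h = (b - a)/n = 0.166667

Trapezoidal rule: (h/2)[f(x₀) + 2f(x₁) + 2f(x₂) + ... + f(xₙ)]

x_0 = 1.5000, f(x_0) = 0.070737, coefficient = 1
x_1 = 1.6667, f(x_1) = -0.095724, coefficient = 2
x_2 = 1.8333, f(x_2) = -0.259531, coefficient = 2
x_3 = 2.0000, f(x_3) = -0.416147, coefficient = 2
x_4 = 2.1667, f(x_4) = -0.561229, coefficient = 2
x_5 = 2.3333, f(x_5) = -0.690758, coefficient = 2
x_6 = 2.5000, f(x_6) = -0.801144, coefficient = 1

I ≈ (0.166667/2) × -4.777185 = -0.398099
Exact value: -0.399023
Error: 0.000924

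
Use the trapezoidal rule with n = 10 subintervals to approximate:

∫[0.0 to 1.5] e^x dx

f(x) = e^x
a = 0.0, b = 1.5, n = 10
h = (b - a)/n = 0.150000

Trapezoidal rule: (h/2)[f(x₀) + 2f(x₁) + 2f(x₂) + ... + f(xₙ)]

x_0 = 0.0000, f(x_0) = 1.000000, coefficient = 1
x_1 = 0.1500, f(x_1) = 1.161834, coefficient = 2
x_2 = 0.3000, f(x_2) = 1.349859, coefficient = 2
x_3 = 0.4500, f(x_3) = 1.568312, coefficient = 2
x_4 = 0.6000, f(x_4) = 1.822119, coefficient = 2
x_5 = 0.7500, f(x_5) = 2.117000, coefficient = 2
x_6 = 0.9000, f(x_6) = 2.459603, coefficient = 2
x_7 = 1.0500, f(x_7) = 2.857651, coefficient = 2
x_8 = 1.2000, f(x_8) = 3.320117, coefficient = 2
x_9 = 1.3500, f(x_9) = 3.857426, coefficient = 2
x_10 = 1.5000, f(x_10) = 4.481689, coefficient = 1

I ≈ (0.150000/2) × 46.509531 = 3.488215
Exact value: 3.481689
Error: 0.006526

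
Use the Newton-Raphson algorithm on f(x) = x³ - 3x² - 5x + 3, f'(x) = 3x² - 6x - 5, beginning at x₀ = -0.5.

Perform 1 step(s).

f(x) = x³ - 3x² - 5x + 3
f'(x) = 3x² - 6x - 5
x₀ = -0.5

Newton-Raphson formula: x_{n+1} = x_n - f(x_n)/f'(x_n)

Iteration 1:
  f(-0.500000) = 4.625000
  f'(-0.500000) = -1.250000
  x_1 = -0.500000 - 4.625000/(-1.250000) = 3.200000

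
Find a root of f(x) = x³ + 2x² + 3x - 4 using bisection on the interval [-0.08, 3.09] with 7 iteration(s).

f(x) = x³ + 2x² + 3x - 4
Initial interval: [-0.08, 3.09]

Iteration 1:
  c_1 = (-0.080000 + 3.090000)/2 = 1.505000
  f(c_1) = f(1.505000) = 8.453913
  f(a) × f(c) < 0, new interval: [-0.080000, 1.505000]
Iteration 2:
  c_2 = (-0.080000 + 1.505000)/2 = 0.712500
  f(c_2) = f(0.712500) = -0.485482
  f(a) × f(c) ≥ 0, new interval: [0.712500, 1.505000]
Iteration 3:
  c_3 = (0.712500 + 1.505000)/2 = 1.108750
  f(c_3) = f(1.108750) = 3.147919
  f(a) × f(c) < 0, new interval: [0.712500, 1.108750]
Iteration 4:
  c_4 = (0.712500 + 1.108750)/2 = 0.910625
  f(c_4) = f(0.910625) = 1.145476
  f(a) × f(c) < 0, new interval: [0.712500, 0.910625]
Iteration 5:
  c_5 = (0.712500 + 0.910625)/2 = 0.811562
  f(c_5) = f(0.811562) = 0.286477
  f(a) × f(c) < 0, new interval: [0.712500, 0.811562]
Iteration 6:
  c_6 = (0.712500 + 0.811562)/2 = 0.762031
  f(c_6) = f(0.762031) = -0.110018
  f(a) × f(c) ≥ 0, new interval: [0.762031, 0.811562]
Iteration 7:
  c_7 = (0.762031 + 0.811562)/2 = 0.786797
  f(c_7) = f(0.786797) = 0.085555
  f(a) × f(c) < 0, new interval: [0.762031, 0.786797]

After 7 iteration(s), the approximation is c_7 = 0.786797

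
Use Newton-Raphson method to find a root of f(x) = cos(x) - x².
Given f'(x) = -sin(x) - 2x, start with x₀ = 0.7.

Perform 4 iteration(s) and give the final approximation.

f(x) = cos(x) - x²
f'(x) = -sin(x) - 2x
x₀ = 0.7

Newton-Raphson formula: x_{n+1} = x_n - f(x_n)/f'(x_n)

Iteration 1:
  f(0.700000) = 0.274842
  f'(0.700000) = -2.044218
  x_1 = 0.700000 - 0.274842/(-2.044218) = 0.834449
Iteration 2:
  f(0.834449) = -0.024718
  f'(0.834449) = -2.409823
  x_2 = 0.834449 - (-0.024718)/(-2.409823) = 0.824191
Iteration 3:
  f(0.824191) = -0.000141
  f'(0.824191) = -2.382382
  x_3 = 0.824191 - (-0.000141)/(-2.382382) = 0.824132
Iteration 4:
  f(0.824132) = 0.000000
  f'(0.824132) = -2.382223
  x_4 = 0.824132 - 0.000000/(-2.382223) = 0.824132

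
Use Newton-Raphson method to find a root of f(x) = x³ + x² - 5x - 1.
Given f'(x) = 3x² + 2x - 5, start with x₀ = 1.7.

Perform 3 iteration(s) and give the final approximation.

f(x) = x³ + x² - 5x - 1
f'(x) = 3x² + 2x - 5
x₀ = 1.7

Newton-Raphson formula: x_{n+1} = x_n - f(x_n)/f'(x_n)

Iteration 1:
  f(1.700000) = -1.697000
  f'(1.700000) = 7.070000
  x_1 = 1.700000 - (-1.697000)/7.070000 = 1.940028
Iteration 2:
  f(1.940028) = 0.365272
  f'(1.940028) = 10.171186
  x_2 = 1.940028 - 0.365272/10.171186 = 1.904116
Iteration 3:
  f(1.904116) = 0.008750
  f'(1.904116) = 9.685204
  x_3 = 1.904116 - 0.008750/9.685204 = 1.903212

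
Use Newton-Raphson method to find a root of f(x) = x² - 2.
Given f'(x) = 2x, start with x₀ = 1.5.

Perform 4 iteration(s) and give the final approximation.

f(x) = x² - 2
f'(x) = 2x
x₀ = 1.5

Newton-Raphson formula: x_{n+1} = x_n - f(x_n)/f'(x_n)

Iteration 1:
  f(1.500000) = 0.250000
  f'(1.500000) = 3.000000
  x_1 = 1.500000 - 0.250000/3.000000 = 1.416667
Iteration 2:
  f(1.416667) = 0.006944
  f'(1.416667) = 2.833333
  x_2 = 1.416667 - 0.006944/2.833333 = 1.414216
Iteration 3:
  f(1.414216) = 0.000006
  f'(1.414216) = 2.828431
  x_3 = 1.414216 - 0.000006/2.828431 = 1.414214
Iteration 4:
  f(1.414214) = 0.000000
  f'(1.414214) = 2.828427
  x_4 = 1.414214 - 0.000000/2.828427 = 1.414214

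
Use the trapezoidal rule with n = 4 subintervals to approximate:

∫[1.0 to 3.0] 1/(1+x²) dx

f(x) = 1/(1+x²)
a = 1.0, b = 3.0, n = 4
h = (b - a)/n = 0.500000

Trapezoidal rule: (h/2)[f(x₀) + 2f(x₁) + 2f(x₂) + ... + f(xₙ)]

x_0 = 1.0000, f(x_0) = 0.500000, coefficient = 1
x_1 = 1.5000, f(x_1) = 0.307692, coefficient = 2
x_2 = 2.0000, f(x_2) = 0.200000, coefficient = 2
x_3 = 2.5000, f(x_3) = 0.137931, coefficient = 2
x_4 = 3.0000, f(x_4) = 0.100000, coefficient = 1

I ≈ (0.500000/2) × 1.891247 = 0.472812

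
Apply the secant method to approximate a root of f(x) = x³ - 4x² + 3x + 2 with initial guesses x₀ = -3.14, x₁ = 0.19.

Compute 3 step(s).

f(x) = x³ - 4x² + 3x + 2
x₀ = -3.14, x₁ = 0.19

Secant formula: x_{n+1} = x_n - f(x_n)(x_n - x_{n-1})/(f(x_n) - f(x_{n-1}))

Iteration 1:
  f(-3.140000) = -77.817544
  f(0.190000) = 2.432459
  x_2 = 0.190000 - 2.432459×(0.190000 - (-3.140000))/(2.432459 - (-77.817544))
       = 0.089064
Iteration 2:
  f(0.190000) = 2.432459
  f(0.089064) = 2.236170
  x_3 = 0.089064 - 2.236170×(0.089064 - 0.190000)/(2.236170 - 2.432459)
       = -1.060816
Iteration 3:
  f(0.089064) = 2.236170
  f(-1.060816) = -6.877542
  x_4 = -1.060816 - (-6.877542)×(-1.060816 - 0.089064)/(-6.877542 - 2.236170)
       = -0.193074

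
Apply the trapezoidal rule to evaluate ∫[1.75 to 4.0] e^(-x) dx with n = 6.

f(x) = e^(-x)
a = 1.75, b = 4.0, n = 6
h = (b - a)/n = 0.375000

Trapezoidal rule: (h/2)[f(x₀) + 2f(x₁) + 2f(x₂) + ... + f(xₙ)]

x_0 = 1.7500, f(x_0) = 0.173774, coefficient = 1
x_1 = 2.1250, f(x_1) = 0.119433, coefficient = 2
x_2 = 2.5000, f(x_2) = 0.082085, coefficient = 2
x_3 = 2.8750, f(x_3) = 0.056416, coefficient = 2
x_4 = 3.2500, f(x_4) = 0.038774, coefficient = 2
x_5 = 3.6250, f(x_5) = 0.026649, coefficient = 2
x_6 = 4.0000, f(x_6) = 0.018316, coefficient = 1

I ≈ (0.375000/2) × 0.838804 = 0.157276
Exact value: 0.155458
Error: 0.001818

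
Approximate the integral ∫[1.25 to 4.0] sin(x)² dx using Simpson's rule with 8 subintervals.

f(x) = sin(x)²
a = 1.25, b = 4.0, n = 8
h = (b - a)/n = 0.343750

Simpson's rule: (h/3)[f(x₀) + 4f(x₁) + 2f(x₂) + ... + f(xₙ)]

x_0 = 1.2500, f(x_0) = 0.900572, coefficient = 1
x_1 = 1.5938, f(x_1) = 0.999473, coefficient = 4
x_2 = 1.9375, f(x_2) = 0.871449, coefficient = 2
x_3 = 2.2812, f(x_3) = 0.574664, coefficient = 4
x_4 = 2.6250, f(x_4) = 0.243957, coefficient = 2
x_5 = 2.9688, f(x_5) = 0.029578, coefficient = 4
x_6 = 3.3125, f(x_6) = 0.028926, coefficient = 2
x_7 = 3.6562, f(x_7) = 0.242297, coefficient = 4
x_8 = 4.0000, f(x_8) = 0.572750, coefficient = 1

I ≈ (0.343750/3) × 11.146036 = 1.277150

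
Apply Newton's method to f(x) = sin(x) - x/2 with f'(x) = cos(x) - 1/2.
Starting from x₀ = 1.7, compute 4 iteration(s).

f(x) = sin(x) - x/2
f'(x) = cos(x) - 1/2
x₀ = 1.7

Newton-Raphson formula: x_{n+1} = x_n - f(x_n)/f'(x_n)

Iteration 1:
  f(1.700000) = 0.141665
  f'(1.700000) = -0.628844
  x_1 = 1.700000 - 0.141665/(-0.628844) = 1.925278
Iteration 2:
  f(1.925278) = -0.024812
  f'(1.925278) = -0.847104
  x_2 = 1.925278 - (-0.024812)/(-0.847104) = 1.895987
Iteration 3:
  f(1.895987) = -0.000404
  f'(1.895987) = -0.819490
  x_3 = 1.895987 - (-0.000404)/(-0.819490) = 1.895494
Iteration 4:
  f(1.895494) = 0.000000
  f'(1.895494) = -0.819023
  x_4 = 1.895494 - 0.000000/(-0.819023) = 1.895494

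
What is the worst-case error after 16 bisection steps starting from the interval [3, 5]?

Bisection error bound: |error| ≤ (b-a)/2^n
|error| ≤ (5 - 3)/2^16 = 2/2^16
|error| ≤ 0.0000305176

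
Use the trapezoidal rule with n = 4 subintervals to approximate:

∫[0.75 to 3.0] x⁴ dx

f(x) = x⁴
a = 0.75, b = 3.0, n = 4
h = (b - a)/n = 0.562500

Trapezoidal rule: (h/2)[f(x₀) + 2f(x₁) + 2f(x₂) + ... + f(xₙ)]

x_0 = 0.7500, f(x_0) = 0.316406, coefficient = 1
x_1 = 1.3125, f(x_1) = 2.967545, coefficient = 2
x_2 = 1.8750, f(x_2) = 12.359619, coefficient = 2
x_3 = 2.4375, f(x_3) = 35.300308, coefficient = 2
x_4 = 3.0000, f(x_4) = 81.000000, coefficient = 1

I ≈ (0.562500/2) × 182.571350 = 51.348192
Exact value: 48.552539
Error: 2.795653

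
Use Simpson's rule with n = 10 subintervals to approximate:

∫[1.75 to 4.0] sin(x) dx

f(x) = sin(x)
a = 1.75, b = 4.0, n = 10
h = (b - a)/n = 0.225000

Simpson's rule: (h/3)[f(x₀) + 4f(x₁) + 2f(x₂) + ... + f(xₙ)]

x_0 = 1.7500, f(x_0) = 0.983986, coefficient = 1
x_1 = 1.9750, f(x_1) = 0.919416, coefficient = 4
x_2 = 2.2000, f(x_2) = 0.808496, coefficient = 2
x_3 = 2.4250, f(x_3) = 0.656819, coefficient = 4
x_4 = 2.6500, f(x_4) = 0.472031, coefficient = 2
x_5 = 2.8750, f(x_5) = 0.263446, coefficient = 4
x_6 = 3.1000, f(x_6) = 0.041581, coefficient = 2
x_7 = 3.3250, f(x_7) = -0.182381, coefficient = 4
x_8 = 3.5500, f(x_8) = -0.397148, coefficient = 2
x_9 = 3.7750, f(x_9) = -0.591895, coefficient = 4
x_10 = 4.0000, f(x_10) = -0.756802, coefficient = 1

I ≈ (0.225000/3) × 6.338725 = 0.475404
Exact value: 0.475398
Error: 0.000007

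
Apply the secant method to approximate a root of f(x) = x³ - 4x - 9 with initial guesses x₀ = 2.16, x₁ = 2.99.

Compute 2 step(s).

f(x) = x³ - 4x - 9
x₀ = 2.16, x₁ = 2.99

Secant formula: x_{n+1} = x_n - f(x_n)(x_n - x_{n-1})/(f(x_n) - f(x_{n-1}))

Iteration 1:
  f(2.160000) = -7.562304
  f(2.990000) = 5.770899
  x_2 = 2.990000 - 5.770899×(2.990000 - 2.160000)/(5.770899 - (-7.562304))
       = 2.630758
Iteration 2:
  f(2.990000) = 5.770899
  f(2.630758) = -1.315851
  x_3 = 2.630758 - (-1.315851)×(2.630758 - 2.990000)/(-1.315851 - 5.770899)
       = 2.697461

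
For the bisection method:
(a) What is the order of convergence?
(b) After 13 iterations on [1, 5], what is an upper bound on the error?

(a) Bisection has linear (order 1) convergence; the error is halved each step.

(b) Error bound = (b-a)/2^n = (5 - 1)/2^{13}
    = 4/2^{13}

(a) 1 (linear); (b) error ≤ 4.88e-04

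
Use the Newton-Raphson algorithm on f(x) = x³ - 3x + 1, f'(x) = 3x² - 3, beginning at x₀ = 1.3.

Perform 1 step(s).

f(x) = x³ - 3x + 1
f'(x) = 3x² - 3
x₀ = 1.3

Newton-Raphson formula: x_{n+1} = x_n - f(x_n)/f'(x_n)

Iteration 1:
  f(1.300000) = -0.703000
  f'(1.300000) = 2.070000
  x_1 = 1.300000 - (-0.703000)/2.070000 = 1.639614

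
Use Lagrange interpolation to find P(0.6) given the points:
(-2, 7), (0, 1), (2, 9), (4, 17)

Lagrange interpolation formula:
P(x) = Σ yᵢ × Lᵢ(x)
where Lᵢ(x) = Π_{j≠i} (x - xⱼ)/(xᵢ - xⱼ)

L_0(0.6) = (0.6 - 0)/(-2 - 0) × (0.6 - 2)/(-2 - 2) × (0.6 - 4)/(-2 - 4) = -0.059500
L_1(0.6) = (0.6 - (-2))/(0 - (-2)) × (0.6 - 2)/(0 - 2) × (0.6 - 4)/(0 - 4) = 0.773500
L_2(0.6) = (0.6 - (-2))/(2 - (-2)) × (0.6 - 0)/(2 - 0) × (0.6 - 4)/(2 - 4) = 0.331500
L_3(0.6) = (0.6 - (-2))/(4 - (-2)) × (0.6 - 0)/(4 - 0) × (0.6 - 2)/(4 - 2) = -0.045500

P(0.6) = 7×L_0(0.6) + 1×L_1(0.6) + 9×L_2(0.6) + 17×L_3(0.6)
P(0.6) = 2.567000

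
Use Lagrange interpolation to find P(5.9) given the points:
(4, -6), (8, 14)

Lagrange interpolation formula:
P(x) = Σ yᵢ × Lᵢ(x)
where Lᵢ(x) = Π_{j≠i} (x - xⱼ)/(xᵢ - xⱼ)

L_0(5.9) = (5.9 - 8)/(4 - 8) = 0.525000
L_1(5.9) = (5.9 - 4)/(8 - 4) = 0.475000

P(5.9) = (-6)×L_0(5.9) + 14×L_1(5.9)
P(5.9) = 3.500000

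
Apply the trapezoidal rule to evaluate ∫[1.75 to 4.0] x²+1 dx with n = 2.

f(x) = x²+1
a = 1.75, b = 4.0, n = 2
h = (b - a)/n = 1.125000

Trapezoidal rule: (h/2)[f(x₀) + 2f(x₁) + 2f(x₂) + ... + f(xₙ)]

x_0 = 1.7500, f(x_0) = 4.062500, coefficient = 1
x_1 = 2.8750, f(x_1) = 9.265625, coefficient = 2
x_2 = 4.0000, f(x_2) = 17.000000, coefficient = 1

I ≈ (1.125000/2) × 39.593750 = 22.271484
Exact value: 21.796875
Error: 0.474609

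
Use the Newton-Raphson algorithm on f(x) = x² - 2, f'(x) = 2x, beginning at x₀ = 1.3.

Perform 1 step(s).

f(x) = x² - 2
f'(x) = 2x
x₀ = 1.3

Newton-Raphson formula: x_{n+1} = x_n - f(x_n)/f'(x_n)

Iteration 1:
  f(1.300000) = -0.310000
  f'(1.300000) = 2.600000
  x_1 = 1.300000 - (-0.310000)/2.600000 = 1.419231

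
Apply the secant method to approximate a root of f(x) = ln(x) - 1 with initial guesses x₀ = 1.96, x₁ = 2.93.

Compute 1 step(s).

f(x) = ln(x) - 1
x₀ = 1.96, x₁ = 2.93

Secant formula: x_{n+1} = x_n - f(x_n)(x_n - x_{n-1})/(f(x_n) - f(x_{n-1}))

Iteration 1:
  f(1.960000) = -0.327056
  f(2.930000) = 0.075002
  x_2 = 2.930000 - 0.075002×(2.930000 - 1.960000)/(0.075002 - (-0.327056))
       = 2.749050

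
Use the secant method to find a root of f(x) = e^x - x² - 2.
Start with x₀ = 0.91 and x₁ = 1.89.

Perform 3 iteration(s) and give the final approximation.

f(x) = e^x - x² - 2
x₀ = 0.91, x₁ = 1.89

Secant formula: x_{n+1} = x_n - f(x_n)(x_n - x_{n-1})/(f(x_n) - f(x_{n-1}))

Iteration 1:
  f(0.910000) = -0.343777
  f(1.890000) = 1.047269
  x_2 = 1.890000 - 1.047269×(1.890000 - 0.910000)/(1.047269 - (-0.343777))
       = 1.152193
Iteration 2:
  f(1.890000) = 1.047269
  f(1.152193) = -0.162422
  x_3 = 1.152193 - (-0.162422)×(1.152193 - 1.890000)/(-0.162422 - 1.047269)
       = 1.251257
Iteration 3:
  f(1.152193) = -0.162422
  f(1.251257) = -0.070911
  x_4 = 1.251257 - (-0.070911)×(1.251257 - 1.152193)/(-0.070911 - (-0.162422))
       = 1.328021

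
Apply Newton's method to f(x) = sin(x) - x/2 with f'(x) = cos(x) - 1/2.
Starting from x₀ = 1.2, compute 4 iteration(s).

f(x) = sin(x) - x/2
f'(x) = cos(x) - 1/2
x₀ = 1.2

Newton-Raphson formula: x_{n+1} = x_n - f(x_n)/f'(x_n)

Iteration 1:
  f(1.200000) = 0.332039
  f'(1.200000) = -0.137642
  x_1 = 1.200000 - 0.332039/(-0.137642) = 3.612334
Iteration 2:
  f(3.612334) = -2.259714
  f'(3.612334) = -1.391232
  x_2 = 3.612334 - (-2.259714)/(-1.391232) = 1.988080
Iteration 3:
  f(1.988080) = -0.079847
  f'(1.988080) = -0.905279
  x_3 = 1.988080 - (-0.079847)/(-0.905279) = 1.899879
Iteration 4:
  f(1.899879) = -0.003600
  f'(1.899879) = -0.823175
  x_4 = 1.899879 - (-0.003600)/(-0.823175) = 1.895505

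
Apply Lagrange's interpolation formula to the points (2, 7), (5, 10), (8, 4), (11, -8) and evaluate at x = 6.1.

Lagrange interpolation formula:
P(x) = Σ yᵢ × Lᵢ(x)
where Lᵢ(x) = Π_{j≠i} (x - xⱼ)/(xᵢ - xⱼ)

L_0(6.1) = (6.1 - 5)/(2 - 5) × (6.1 - 8)/(2 - 8) × (6.1 - 11)/(2 - 11) = -0.063216
L_1(6.1) = (6.1 - 2)/(5 - 2) × (6.1 - 8)/(5 - 8) × (6.1 - 11)/(5 - 11) = 0.706870
L_2(6.1) = (6.1 - 2)/(8 - 2) × (6.1 - 5)/(8 - 5) × (6.1 - 11)/(8 - 11) = 0.409241
L_3(6.1) = (6.1 - 2)/(11 - 2) × (6.1 - 5)/(11 - 5) × (6.1 - 8)/(11 - 8) = -0.052895

P(6.1) = 7×L_0(6.1) + 10×L_1(6.1) + 4×L_2(6.1) + (-8)×L_3(6.1)
P(6.1) = 8.686315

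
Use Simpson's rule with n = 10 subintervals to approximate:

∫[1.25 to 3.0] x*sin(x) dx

f(x) = x*sin(x)
a = 1.25, b = 3.0, n = 10
h = (b - a)/n = 0.175000

Simpson's rule: (h/3)[f(x₀) + 4f(x₁) + 2f(x₂) + ... + f(xₙ)]

x_0 = 1.2500, f(x_0) = 1.186231, coefficient = 1
x_1 = 1.4250, f(x_1) = 1.409882, coefficient = 4
x_2 = 1.6000, f(x_2) = 1.599318, coefficient = 2
x_3 = 1.7750, f(x_3) = 1.738120, coefficient = 4
x_4 = 1.9500, f(x_4) = 1.811471, coefficient = 2
x_5 = 2.1250, f(x_5) = 1.806930, coefficient = 4
x_6 = 2.3000, f(x_6) = 1.715122, coefficient = 2
x_7 = 2.4750, f(x_7) = 1.530321, coefficient = 4
x_8 = 2.6500, f(x_8) = 1.250881, coefficient = 2
x_9 = 2.8250, f(x_9) = 0.879508, coefficient = 4
x_10 = 3.0000, f(x_10) = 0.423360, coefficient = 1

I ≈ (0.175000/3) × 43.822219 = 2.556296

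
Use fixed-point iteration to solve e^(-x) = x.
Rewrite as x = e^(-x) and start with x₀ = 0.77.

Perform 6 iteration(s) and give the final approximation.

Equation: e^(-x) = x
Fixed-point form: x = e^(-x)
x₀ = 0.77

x_1 = g(0.770000) = 0.463013
x_2 = g(0.463013) = 0.629384
x_3 = g(0.629384) = 0.532920
x_4 = g(0.532920) = 0.586889
x_5 = g(0.586889) = 0.556055
x_6 = g(0.556055) = 0.573467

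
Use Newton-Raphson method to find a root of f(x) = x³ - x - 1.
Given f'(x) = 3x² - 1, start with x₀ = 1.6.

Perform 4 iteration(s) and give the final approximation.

f(x) = x³ - x - 1
f'(x) = 3x² - 1
x₀ = 1.6

Newton-Raphson formula: x_{n+1} = x_n - f(x_n)/f'(x_n)

Iteration 1:
  f(1.600000) = 1.496000
  f'(1.600000) = 6.680000
  x_1 = 1.600000 - 1.496000/6.680000 = 1.376048
Iteration 2:
  f(1.376048) = 0.229510
  f'(1.376048) = 4.680524
  x_2 = 1.376048 - 0.229510/4.680524 = 1.327013
Iteration 3:
  f(1.327013) = 0.009808
  f'(1.327013) = 4.282890
  x_3 = 1.327013 - 0.009808/4.282890 = 1.324723
Iteration 4:
  f(1.324723) = 0.000021
  f'(1.324723) = 4.264672
  x_4 = 1.324723 - 0.000021/4.264672 = 1.324718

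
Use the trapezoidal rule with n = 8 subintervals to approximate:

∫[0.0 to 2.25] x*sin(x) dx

f(x) = x*sin(x)
a = 0.0, b = 2.25, n = 8
h = (b - a)/n = 0.281250

Trapezoidal rule: (h/2)[f(x₀) + 2f(x₁) + 2f(x₂) + ... + f(xₙ)]

x_0 = 0.0000, f(x_0) = 0.000000, coefficient = 1
x_1 = 0.2812, f(x_1) = 0.078063, coefficient = 2
x_2 = 0.5625, f(x_2) = 0.299983, coefficient = 2
x_3 = 0.8438, f(x_3) = 0.630400, coefficient = 2
x_4 = 1.1250, f(x_4) = 1.015051, coefficient = 2
x_5 = 1.4062, f(x_5) = 1.387255, coefficient = 2
x_6 = 1.6875, f(x_6) = 1.676021, coefficient = 2
x_7 = 1.9688, f(x_7) = 1.814904, coefficient = 2
x_8 = 2.2500, f(x_8) = 1.750665, coefficient = 1

I ≈ (0.281250/2) × 15.554020 = 2.187284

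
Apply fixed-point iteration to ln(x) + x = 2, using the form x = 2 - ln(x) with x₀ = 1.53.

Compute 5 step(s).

Equation: ln(x) + x = 2
Fixed-point form: x = 2 - ln(x)
x₀ = 1.53

x_1 = g(1.530000) = 1.574732
x_2 = g(1.574732) = 1.545915
x_3 = g(1.545915) = 1.564384
x_4 = g(1.564384) = 1.552508
x_5 = g(1.552508) = 1.560128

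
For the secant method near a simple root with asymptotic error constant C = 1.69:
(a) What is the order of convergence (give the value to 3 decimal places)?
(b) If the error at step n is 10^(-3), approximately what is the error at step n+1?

(a) Secant method has superlinear convergence with order φ = (1+√5)/2 ≈ 1.618.
    This means |e_{n+1}| ≈ C|e_n|^1.618.

(b) With |e_n| = 10^(-3) and C = 1.69:
    |e_{n+1}| ≈ 1.69 × (10^(-3))^1.618 = 1.69 × 10^(-4.85)

(a) ≈ 1.618 (golden ratio); (b) |e_{n+1}| ≈ 2.365e-05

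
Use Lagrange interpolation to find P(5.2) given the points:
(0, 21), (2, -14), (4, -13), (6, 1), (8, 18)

Lagrange interpolation formula:
P(x) = Σ yᵢ × Lᵢ(x)
where Lᵢ(x) = Π_{j≠i} (x - xⱼ)/(xᵢ - xⱼ)

L_0(5.2) = (5.2 - 2)/(0 - 2) × (5.2 - 4)/(0 - 4) × (5.2 - 6)/(0 - 6) × (5.2 - 8)/(0 - 8) = 0.022400
L_1(5.2) = (5.2 - 0)/(2 - 0) × (5.2 - 4)/(2 - 4) × (5.2 - 6)/(2 - 6) × (5.2 - 8)/(2 - 8) = -0.145600
L_2(5.2) = (5.2 - 0)/(4 - 0) × (5.2 - 2)/(4 - 2) × (5.2 - 6)/(4 - 6) × (5.2 - 8)/(4 - 8) = 0.582400
L_3(5.2) = (5.2 - 0)/(6 - 0) × (5.2 - 2)/(6 - 2) × (5.2 - 4)/(6 - 4) × (5.2 - 8)/(6 - 8) = 0.582400
L_4(5.2) = (5.2 - 0)/(8 - 0) × (5.2 - 2)/(8 - 2) × (5.2 - 4)/(8 - 4) × (5.2 - 6)/(8 - 6) = -0.041600

P(5.2) = 21×L_0(5.2) + (-14)×L_1(5.2) + (-13)×L_2(5.2) + 1×L_3(5.2) + 18×L_4(5.2)
P(5.2) = -5.228800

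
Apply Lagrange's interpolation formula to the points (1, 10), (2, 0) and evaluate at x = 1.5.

Lagrange interpolation formula:
P(x) = Σ yᵢ × Lᵢ(x)
where Lᵢ(x) = Π_{j≠i} (x - xⱼ)/(xᵢ - xⱼ)

L_0(1.5) = (1.5 - 2)/(1 - 2) = 0.500000
L_1(1.5) = (1.5 - 1)/(2 - 1) = 0.500000

P(1.5) = 10×L_0(1.5) + 0×L_1(1.5)
P(1.5) = 5.000000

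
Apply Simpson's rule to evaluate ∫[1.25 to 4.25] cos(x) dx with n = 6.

f(x) = cos(x)
a = 1.25, b = 4.25, n = 6
h = (b - a)/n = 0.500000

Simpson's rule: (h/3)[f(x₀) + 4f(x₁) + 2f(x₂) + ... + f(xₙ)]

x_0 = 1.2500, f(x_0) = 0.315322, coefficient = 1
x_1 = 1.7500, f(x_1) = -0.178246, coefficient = 4
x_2 = 2.2500, f(x_2) = -0.628174, coefficient = 2
x_3 = 2.7500, f(x_3) = -0.924302, coefficient = 4
x_4 = 3.2500, f(x_4) = -0.994130, coefficient = 2
x_5 = 3.7500, f(x_5) = -0.820559, coefficient = 4
x_6 = 4.2500, f(x_6) = -0.446087, coefficient = 1

I ≈ (0.500000/3) × -11.067803 = -1.844634
Exact value: -1.843974
Error: 0.000660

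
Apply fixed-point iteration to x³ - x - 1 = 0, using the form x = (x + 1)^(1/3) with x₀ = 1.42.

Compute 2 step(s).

Equation: x³ - x - 1 = 0
Fixed-point form: x = (x + 1)^(1/3)
x₀ = 1.42

x_1 = g(1.420000) = 1.342575
x_2 = g(1.342575) = 1.328101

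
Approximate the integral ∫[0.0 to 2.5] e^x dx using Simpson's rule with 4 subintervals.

f(x) = e^x
a = 0.0, b = 2.5, n = 4
h = (b - a)/n = 0.625000

Simpson's rule: (h/3)[f(x₀) + 4f(x₁) + 2f(x₂) + ... + f(xₙ)]

x_0 = 0.0000, f(x_0) = 1.000000, coefficient = 1
x_1 = 0.6250, f(x_1) = 1.868246, coefficient = 4
x_2 = 1.2500, f(x_2) = 3.490343, coefficient = 2
x_3 = 1.8750, f(x_3) = 6.520819, coefficient = 4
x_4 = 2.5000, f(x_4) = 12.182494, coefficient = 1

I ≈ (0.625000/3) × 53.719440 = 11.191550
Exact value: 11.182494
Error: 0.009056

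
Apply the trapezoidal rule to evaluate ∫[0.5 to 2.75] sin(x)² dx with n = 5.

f(x) = sin(x)²
a = 0.5, b = 2.75, n = 5
h = (b - a)/n = 0.450000

Trapezoidal rule: (h/2)[f(x₀) + 2f(x₁) + 2f(x₂) + ... + f(xₙ)]

x_0 = 0.5000, f(x_0) = 0.229849, coefficient = 1
x_1 = 0.9500, f(x_1) = 0.661645, coefficient = 2
x_2 = 1.4000, f(x_2) = 0.971111, coefficient = 2
x_3 = 1.8500, f(x_3) = 0.924050, coefficient = 2
x_4 = 2.3000, f(x_4) = 0.556076, coefficient = 2
x_5 = 2.7500, f(x_5) = 0.145665, coefficient = 1

I ≈ (0.450000/2) × 6.601278 = 1.485288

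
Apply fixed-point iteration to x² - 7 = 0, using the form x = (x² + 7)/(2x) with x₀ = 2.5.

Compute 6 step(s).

Equation: x² - 7 = 0
Fixed-point form: x = (x² + 7)/(2x)
x₀ = 2.5

x_1 = g(2.500000) = 2.650000
x_2 = g(2.650000) = 2.645755
x_3 = g(2.645755) = 2.645751
x_4 = g(2.645751) = 2.645751
x_5 = g(2.645751) = 2.645751
x_6 = g(2.645751) = 2.645751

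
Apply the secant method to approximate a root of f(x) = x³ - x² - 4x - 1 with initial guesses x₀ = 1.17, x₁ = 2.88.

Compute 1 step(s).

f(x) = x³ - x² - 4x - 1
x₀ = 1.17, x₁ = 2.88

Secant formula: x_{n+1} = x_n - f(x_n)(x_n - x_{n-1})/(f(x_n) - f(x_{n-1}))

Iteration 1:
  f(1.170000) = -5.447287
  f(2.880000) = 3.073472
  x_2 = 2.880000 - 3.073472×(2.880000 - 1.170000)/(3.073472 - (-5.447287))
       = 2.263196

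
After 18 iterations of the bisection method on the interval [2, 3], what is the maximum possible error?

Bisection error bound: |error| ≤ (b-a)/2^n
|error| ≤ (3 - 2)/2^18 = 1/2^18
|error| ≤ 0.0000038147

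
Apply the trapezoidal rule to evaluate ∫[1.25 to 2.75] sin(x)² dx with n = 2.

f(x) = sin(x)²
a = 1.25, b = 2.75, n = 2
h = (b - a)/n = 0.750000

Trapezoidal rule: (h/2)[f(x₀) + 2f(x₁) + 2f(x₂) + ... + f(xₙ)]

x_0 = 1.2500, f(x_0) = 0.900572, coefficient = 1
x_1 = 2.0000, f(x_1) = 0.826822, coefficient = 2
x_2 = 2.7500, f(x_2) = 0.145665, coefficient = 1

I ≈ (0.750000/2) × 2.699881 = 1.012455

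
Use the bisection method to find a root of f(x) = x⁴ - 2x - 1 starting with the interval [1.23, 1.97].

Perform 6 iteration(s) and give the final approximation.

f(x) = x⁴ - 2x - 1
Initial interval: [1.23, 1.97]

Iteration 1:
  c_1 = (1.230000 + 1.970000)/2 = 1.600000
  f(c_1) = f(1.600000) = 2.353600
  f(a) × f(c) < 0, new interval: [1.230000, 1.600000]
Iteration 2:
  c_2 = (1.230000 + 1.600000)/2 = 1.415000
  f(c_2) = f(1.415000) = 0.178905
  f(a) × f(c) < 0, new interval: [1.230000, 1.415000]
Iteration 3:
  c_3 = (1.230000 + 1.415000)/2 = 1.322500
  f(c_3) = f(1.322500) = -0.585977
  f(a) × f(c) ≥ 0, new interval: [1.322500, 1.415000]
Iteration 4:
  c_4 = (1.322500 + 1.415000)/2 = 1.368750
  f(c_4) = f(1.368750) = -0.227586
  f(a) × f(c) ≥ 0, new interval: [1.368750, 1.415000]
Iteration 5:
  c_5 = (1.368750 + 1.415000)/2 = 1.391875
  f(c_5) = f(1.391875) = -0.030557
  f(a) × f(c) ≥ 0, new interval: [1.391875, 1.415000]
Iteration 6:
  c_6 = (1.391875 + 1.415000)/2 = 1.403437
  f(c_6) = f(1.403437) = 0.072594
  f(a) × f(c) < 0, new interval: [1.391875, 1.403437]

After 6 iteration(s), the approximation is c_6 = 1.403437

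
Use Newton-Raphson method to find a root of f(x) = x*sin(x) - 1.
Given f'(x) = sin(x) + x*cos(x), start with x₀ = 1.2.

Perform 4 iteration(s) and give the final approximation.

f(x) = x*sin(x) - 1
f'(x) = sin(x) + x*cos(x)
x₀ = 1.2

Newton-Raphson formula: x_{n+1} = x_n - f(x_n)/f'(x_n)

Iteration 1:
  f(1.200000) = 0.118447
  f'(1.200000) = 1.366868
  x_1 = 1.200000 - 0.118447/1.366868 = 1.113344
Iteration 2:
  f(1.113344) = -0.001129
  f'(1.113344) = 1.388904
  x_2 = 1.113344 - (-0.001129)/1.388904 = 1.114157
Iteration 3:
  f(1.114157) = 0.000000
  f'(1.114157) = 1.388809
  x_3 = 1.114157 - 0.000000/1.388809 = 1.114157
Iteration 4:
  f(1.114157) = 0.000000
  f'(1.114157) = 1.388809
  x_4 = 1.114157 - 0.000000/1.388809 = 1.114157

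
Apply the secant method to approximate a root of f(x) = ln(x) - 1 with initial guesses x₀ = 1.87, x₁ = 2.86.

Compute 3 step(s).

f(x) = ln(x) - 1
x₀ = 1.87, x₁ = 2.86

Secant formula: x_{n+1} = x_n - f(x_n)(x_n - x_{n-1})/(f(x_n) - f(x_{n-1}))

Iteration 1:
  f(1.870000) = -0.374062
  f(2.860000) = 0.050822
  x_2 = 2.860000 - 0.050822×(2.860000 - 1.870000)/(0.050822 - (-0.374062))
       = 2.741583
Iteration 2:
  f(2.860000) = 0.050822
  f(2.741583) = 0.008535
  x_3 = 2.741583 - 0.008535×(2.741583 - 2.860000)/(0.008535 - 0.050822)
       = 2.717680
Iteration 3:
  f(2.741583) = 0.008535
  f(2.717680) = -0.000221
  x_4 = 2.717680 - (-0.000221)×(2.717680 - 2.741583)/(-0.000221 - 0.008535)
       = 2.718284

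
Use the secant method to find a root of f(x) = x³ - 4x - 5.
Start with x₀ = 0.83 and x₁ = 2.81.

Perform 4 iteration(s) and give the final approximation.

f(x) = x³ - 4x - 5
x₀ = 0.83, x₁ = 2.81

Secant formula: x_{n+1} = x_n - f(x_n)(x_n - x_{n-1})/(f(x_n) - f(x_{n-1}))

Iteration 1:
  f(0.830000) = -7.748213
  f(2.810000) = 5.948041
  x_2 = 2.810000 - 5.948041×(2.810000 - 0.830000)/(5.948041 - (-7.748213))
       = 1.950121
Iteration 2:
  f(2.810000) = 5.948041
  f(1.950121) = -5.384229
  x_3 = 1.950121 - (-5.384229)×(1.950121 - 2.810000)/(-5.384229 - 5.948041)
       = 2.358670
Iteration 3:
  f(1.950121) = -5.384229
  f(2.358670) = -1.312637
  x_4 = 2.358670 - (-1.312637)×(2.358670 - 1.950121)/(-1.312637 - (-5.384229))
       = 2.490381
Iteration 4:
  f(2.358670) = -1.312637
  f(2.490381) = 0.483820
  x_5 = 2.490381 - 0.483820×(2.490381 - 2.358670)/(0.483820 - (-1.312637))
       = 2.454909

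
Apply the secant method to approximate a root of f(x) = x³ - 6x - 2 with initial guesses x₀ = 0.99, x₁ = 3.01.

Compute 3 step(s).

f(x) = x³ - 6x - 2
x₀ = 0.99, x₁ = 3.01

Secant formula: x_{n+1} = x_n - f(x_n)(x_n - x_{n-1})/(f(x_n) - f(x_{n-1}))

Iteration 1:
  f(0.990000) = -6.969701
  f(3.010000) = 7.210901
  x_2 = 3.010000 - 7.210901×(3.010000 - 0.990000)/(7.210901 - (-6.969701))
       = 1.982821
Iteration 2:
  f(3.010000) = 7.210901
  f(1.982821) = -6.101310
  x_3 = 1.982821 - (-6.101310)×(1.982821 - 3.010000)/(-6.101310 - 7.210901)
       = 2.453602
Iteration 3:
  f(1.982821) = -6.101310
  f(2.453602) = -1.950529
  x_4 = 2.453602 - (-1.950529)×(2.453602 - 1.982821)/(-1.950529 - (-6.101310))
       = 2.674831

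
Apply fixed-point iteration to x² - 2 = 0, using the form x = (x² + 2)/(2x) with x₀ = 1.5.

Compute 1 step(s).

Equation: x² - 2 = 0
Fixed-point form: x = (x² + 2)/(2x)
x₀ = 1.5

x_1 = g(1.500000) = 1.416667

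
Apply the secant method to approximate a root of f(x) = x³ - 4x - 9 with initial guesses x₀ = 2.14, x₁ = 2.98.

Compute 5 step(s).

f(x) = x³ - 4x - 9
x₀ = 2.14, x₁ = 2.98

Secant formula: x_{n+1} = x_n - f(x_n)(x_n - x_{n-1})/(f(x_n) - f(x_{n-1}))

Iteration 1:
  f(2.140000) = -7.759656
  f(2.980000) = 5.543592
  x_2 = 2.980000 - 5.543592×(2.980000 - 2.140000)/(5.543592 - (-7.759656))
       = 2.629964
Iteration 2:
  f(2.980000) = 5.543592
  f(2.629964) = -1.329158
  x_3 = 2.629964 - (-1.329158)×(2.629964 - 2.980000)/(-1.329158 - 5.543592)
       = 2.697659
Iteration 3:
  f(2.629964) = -1.329158
  f(2.697659) = -0.158785
  x_4 = 2.697659 - (-0.158785)×(2.697659 - 2.629964)/(-0.158785 - (-1.329158))
       = 2.706843
Iteration 4:
  f(2.697659) = -0.158785
  f(2.706843) = 0.005673
  x_5 = 2.706843 - 0.005673×(2.706843 - 2.697659)/(0.005673 - (-0.158785))
       = 2.706527
Iteration 5:
  f(2.706843) = 0.005673
  f(2.706527) = -0.000023
  x_6 = 2.706527 - (-0.000023)×(2.706527 - 2.706843)/(-0.000023 - 0.005673)
       = 2.706528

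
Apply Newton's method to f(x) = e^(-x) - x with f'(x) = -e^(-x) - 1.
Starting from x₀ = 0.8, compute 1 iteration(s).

f(x) = e^(-x) - x
f'(x) = -e^(-x) - 1
x₀ = 0.8

Newton-Raphson formula: x_{n+1} = x_n - f(x_n)/f'(x_n)

Iteration 1:
  f(0.800000) = -0.350671
  f'(0.800000) = -1.449329
  x_1 = 0.800000 - (-0.350671)/(-1.449329) = 0.558046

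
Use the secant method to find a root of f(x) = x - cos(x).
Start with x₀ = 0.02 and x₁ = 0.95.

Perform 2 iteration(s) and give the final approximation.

f(x) = x - cos(x)
x₀ = 0.02, x₁ = 0.95

Secant formula: x_{n+1} = x_n - f(x_n)(x_n - x_{n-1})/(f(x_n) - f(x_{n-1}))

Iteration 1:
  f(0.020000) = -0.979800
  f(0.950000) = 0.368317
  x_2 = 0.950000 - 0.368317×(0.950000 - 0.020000)/(0.368317 - (-0.979800))
       = 0.695916
Iteration 2:
  f(0.950000) = 0.368317
  f(0.695916) = -0.071551
  x_3 = 0.695916 - (-0.071551)×(0.695916 - 0.950000)/(-0.071551 - 0.368317)
       = 0.737246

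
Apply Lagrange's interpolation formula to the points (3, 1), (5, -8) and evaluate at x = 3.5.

Lagrange interpolation formula:
P(x) = Σ yᵢ × Lᵢ(x)
where Lᵢ(x) = Π_{j≠i} (x - xⱼ)/(xᵢ - xⱼ)

L_0(3.5) = (3.5 - 5)/(3 - 5) = 0.750000
L_1(3.5) = (3.5 - 3)/(5 - 3) = 0.250000

P(3.5) = 1×L_0(3.5) + (-8)×L_1(3.5)
P(3.5) = -1.250000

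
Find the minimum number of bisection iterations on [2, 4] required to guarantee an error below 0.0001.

We need (b-a)/2^n ≤ 0.0001
(4 - 2)/2^n ≤ 0.0001
2/2^n ≤ 0.0001
2^n ≥ 20000
n ≥ log₂(20000) = 14.29
n ≥ 15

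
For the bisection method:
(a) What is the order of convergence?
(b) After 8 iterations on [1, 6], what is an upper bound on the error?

(a) Bisection has linear (order 1) convergence; the error is halved each step.

(b) Error bound = (b-a)/2^n = (6 - 1)/2^{8}
    = 5/2^{8}

(a) 1 (linear); (b) error ≤ 1.95e-02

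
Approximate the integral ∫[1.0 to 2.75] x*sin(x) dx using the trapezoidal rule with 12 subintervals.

f(x) = x*sin(x)
a = 1.0, b = 2.75, n = 12
h = (b - a)/n = 0.145833

Trapezoidal rule: (h/2)[f(x₀) + 2f(x₁) + 2f(x₂) + ... + f(xₙ)]

x_0 = 1.0000, f(x_0) = 0.841471, coefficient = 1
x_1 = 1.1458, f(x_1) = 1.043916, coefficient = 2
x_2 = 1.2917, f(x_2) = 1.241673, coefficient = 2
x_3 = 1.4375, f(x_3) = 1.424748, coefficient = 2
x_4 = 1.5833, f(x_4) = 1.583209, coefficient = 2
x_5 = 1.7292, f(x_5) = 1.707527, coefficient = 2
x_6 = 1.8750, f(x_6) = 1.788911, coefficient = 2
x_7 = 2.0208, f(x_7) = 1.819621, coefficient = 2
x_8 = 2.1667, f(x_8) = 1.793264, coefficient = 2
x_9 = 2.3125, f(x_9) = 1.705050, coefficient = 2
x_10 = 2.4583, f(x_10) = 1.552005, coefficient = 2
x_11 = 2.6042, f(x_11) = 1.333142, coefficient = 2
x_12 = 2.7500, f(x_12) = 1.049568, coefficient = 1

I ≈ (0.145833/2) × 35.877171 = 2.616044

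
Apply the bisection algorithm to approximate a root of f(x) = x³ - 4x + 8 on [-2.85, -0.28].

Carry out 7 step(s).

f(x) = x³ - 4x + 8
Initial interval: [-2.85, -0.28]

Iteration 1:
  c_1 = (-2.850000 + (-0.280000))/2 = -1.565000
  f(c_1) = f(-1.565000) = 10.426963
  f(a) × f(c) < 0, new interval: [-2.850000, -1.565000]
Iteration 2:
  c_2 = (-2.850000 + (-1.565000))/2 = -2.207500
  f(c_2) = f(-2.207500) = 6.072728
  f(a) × f(c) < 0, new interval: [-2.850000, -2.207500]
Iteration 3:
  c_3 = (-2.850000 + (-2.207500))/2 = -2.528750
  f(c_3) = f(-2.528750) = 1.944715
  f(a) × f(c) < 0, new interval: [-2.850000, -2.528750]
Iteration 4:
  c_4 = (-2.850000 + (-2.528750))/2 = -2.689375
  f(c_4) = f(-2.689375) = -0.694044
  f(a) × f(c) ≥ 0, new interval: [-2.689375, -2.528750]
Iteration 5:
  c_5 = (-2.689375 + (-2.528750))/2 = -2.609063
  f(c_5) = f(-2.609063) = 0.675821
  f(a) × f(c) < 0, new interval: [-2.689375, -2.609063]
Iteration 6:
  c_6 = (-2.689375 + (-2.609063))/2 = -2.649219
  f(c_6) = f(-2.649219) = 0.003704
  f(a) × f(c) < 0, new interval: [-2.689375, -2.649219]
Iteration 7:
  c_7 = (-2.689375 + (-2.649219))/2 = -2.669297
  f(c_7) = f(-2.669297) = -0.341942
  f(a) × f(c) ≥ 0, new interval: [-2.669297, -2.649219]

After 7 iteration(s), the approximation is c_7 = -2.669297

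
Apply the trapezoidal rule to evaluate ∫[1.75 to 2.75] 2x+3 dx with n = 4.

f(x) = 2x+3
a = 1.75, b = 2.75, n = 4
h = (b - a)/n = 0.250000

Trapezoidal rule: (h/2)[f(x₀) + 2f(x₁) + 2f(x₂) + ... + f(xₙ)]

x_0 = 1.7500, f(x_0) = 6.500000, coefficient = 1
x_1 = 2.0000, f(x_1) = 7.000000, coefficient = 2
x_2 = 2.2500, f(x_2) = 7.500000, coefficient = 2
x_3 = 2.5000, f(x_3) = 8.000000, coefficient = 2
x_4 = 2.7500, f(x_4) = 8.500000, coefficient = 1

I ≈ (0.250000/2) × 60.000000 = 7.500000
Exact value: 7.500000
Error: 0.000000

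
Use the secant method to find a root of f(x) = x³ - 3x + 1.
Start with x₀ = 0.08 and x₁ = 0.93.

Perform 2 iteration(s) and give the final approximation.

f(x) = x³ - 3x + 1
x₀ = 0.08, x₁ = 0.93

Secant formula: x_{n+1} = x_n - f(x_n)(x_n - x_{n-1})/(f(x_n) - f(x_{n-1}))

Iteration 1:
  f(0.080000) = 0.760512
  f(0.930000) = -0.985643
  x_2 = 0.930000 - (-0.985643)×(0.930000 - 0.080000)/(-0.985643 - 0.760512)
       = 0.450205
Iteration 2:
  f(0.930000) = -0.985643
  f(0.450205) = -0.259365
  x_3 = 0.450205 - (-0.259365)×(0.450205 - 0.930000)/(-0.259365 - (-0.985643))
       = 0.278863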